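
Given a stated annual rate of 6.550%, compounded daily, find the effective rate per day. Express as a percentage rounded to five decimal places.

With a nominal annual rate compounded daily, the periodic rate is the nominal rate divided by 365.
i = 0.06550 / 365 = 0.0001795 = 0.01795%.

0.01795%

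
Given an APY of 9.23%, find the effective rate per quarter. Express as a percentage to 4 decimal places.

2.2317%

The per-quarter rate i satisfies (1 + i)^4 = 1 + 0.0923.
i = 1.0923^(1/4) − 1 = 0.0223168 = 2.2317%.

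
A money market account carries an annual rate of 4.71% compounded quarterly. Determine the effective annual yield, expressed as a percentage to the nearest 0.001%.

4.794%

EAR = (1 + 0.0471/4)^4 − 1.
= (1 + 0.011775)^4 − 1 = 1.047938 − 1 = 4.794%.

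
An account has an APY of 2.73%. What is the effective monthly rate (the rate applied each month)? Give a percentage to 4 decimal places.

0.2247%

The per-month rate i satisfies (1 + i)^12 = 1 + 0.0273.
i = 1.0273^(1/12) − 1 = 0.0022470 = 0.2247%.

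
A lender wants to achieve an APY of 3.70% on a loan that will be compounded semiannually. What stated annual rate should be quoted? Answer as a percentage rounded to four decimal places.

(1 + r/2)^2 − 1 = 0.0370, so 1 + r/2 = 1.0370^(1/2).
r/2 = 0.018332, so r = 0.036664 = 3.6664%.

3.6664%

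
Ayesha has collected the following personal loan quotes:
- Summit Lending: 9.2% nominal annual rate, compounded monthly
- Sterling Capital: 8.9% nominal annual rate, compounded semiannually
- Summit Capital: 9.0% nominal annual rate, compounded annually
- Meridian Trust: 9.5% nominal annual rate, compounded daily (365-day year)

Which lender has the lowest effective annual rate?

Summit Lending: (1 + 0.092/12)^12 − 1 = 9.598%
Sterling Capital: (1 + 0.089/2)^2 − 1 = 9.098%
Summit Capital: compounded annually, EAR = 9.000%
Meridian Trust: (1 + 0.095/365)^365 − 1 = 9.965%
The lowest effective annual rate is Summit Capital at 9.000%.

Summit Capital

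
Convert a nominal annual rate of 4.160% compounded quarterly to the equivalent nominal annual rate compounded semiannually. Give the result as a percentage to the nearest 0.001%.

4.182%

EAR = (1 + 0.04160/4)^4 − 1 = 0.042253.
Solve (1 + r/2)^2 = 1.042253: r/2 = 1.042253^(1/2) − 1 = 0.020908, so r = 0.041816 = 4.182%.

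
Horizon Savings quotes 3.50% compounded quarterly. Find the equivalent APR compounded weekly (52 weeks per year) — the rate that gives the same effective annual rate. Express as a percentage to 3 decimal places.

EAR = (1 + 0.0350/4)^4 − 1 = 0.035462.
Solve (1 + r/52)^52 = 1.035462: r/52 = 1.035462^(1/52) − 1 = 0.000670, so r = 0.034859 = 3.486%.

3.486%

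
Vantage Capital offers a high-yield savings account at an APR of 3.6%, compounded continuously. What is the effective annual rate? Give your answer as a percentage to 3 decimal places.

With continuous compounding, EAR = e^0.036 − 1.
e^0.036 = 1.036656, so EAR = 0.036656 = 3.666%.

3.666%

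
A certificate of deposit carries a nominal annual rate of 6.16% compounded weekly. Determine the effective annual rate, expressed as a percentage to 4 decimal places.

6.3498%

EAR = (1 + 0.0616/52)^52 − 1.
= (1 + 0.001185)^52 − 1 = 1.063498 − 1 = 6.3498%.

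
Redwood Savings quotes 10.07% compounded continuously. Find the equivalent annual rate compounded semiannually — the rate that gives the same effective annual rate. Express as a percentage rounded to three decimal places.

10.328%

EAR under continuous compounding: e^0.1007 − 1 = 0.105945.
Solve (1 + r/2)^2 = 1.105945: r/2 = 1.105945^(1/2) − 1 = 0.051639, so r = 0.103278 = 10.328%.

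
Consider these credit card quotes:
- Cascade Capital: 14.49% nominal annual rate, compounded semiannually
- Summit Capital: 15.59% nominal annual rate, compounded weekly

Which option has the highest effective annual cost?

Cascade Capital: (1 + 0.1449/2)^2 − 1 = 15.015%
Summit Capital: (1 + 0.1559/52)^52 − 1 = 16.844%
The highest effective annual rate is Summit Capital at 16.844%.

Summit Capital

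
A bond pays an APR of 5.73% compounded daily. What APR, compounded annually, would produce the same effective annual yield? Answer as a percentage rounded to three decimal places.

EAR = (1 + 0.0573/365)^365 − 1 = 0.058969.
Compounded annually, the equivalent nominal rate is the EAR itself: 5.897%.

5.897%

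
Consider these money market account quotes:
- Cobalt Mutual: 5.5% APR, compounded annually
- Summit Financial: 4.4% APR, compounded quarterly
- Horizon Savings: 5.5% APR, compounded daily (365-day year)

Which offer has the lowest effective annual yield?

Cobalt Mutual: compounded annually, EAR = 5.500%
Summit Financial: (1 + 0.044/4)^4 − 1 = 4.473%
Horizon Savings: (1 + 0.055/365)^365 − 1 = 5.654%
The lowest effective annual rate is Summit Financial at 4.473%.

Summit Financial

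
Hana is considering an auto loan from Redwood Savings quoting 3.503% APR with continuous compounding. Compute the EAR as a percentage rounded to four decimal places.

With continuous compounding, EAR = e^0.03503 − 1.
e^0.03503 = 1.035651, so EAR = 0.035651 = 3.5651%.

3.5651%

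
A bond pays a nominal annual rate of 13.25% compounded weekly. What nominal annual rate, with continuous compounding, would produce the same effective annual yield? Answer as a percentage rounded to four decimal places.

13.2331%

EAR = (1 + 0.1325/52)^52 − 1 = 0.141487.
Equivalent continuous rate: r = ln(1 + 0.141487) = 0.132331 = 13.2331%.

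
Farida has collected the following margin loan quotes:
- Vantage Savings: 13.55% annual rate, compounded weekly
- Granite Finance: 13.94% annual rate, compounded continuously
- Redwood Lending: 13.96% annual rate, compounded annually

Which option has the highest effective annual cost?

Granite Finance

Vantage Savings: (1 + 0.1355/52)^52 − 1 = 14.491%
Granite Finance: e^0.1394 − 1 = 14.958%
Redwood Lending: compounded annually, EAR = 13.960%
The highest effective annual rate is Granite Finance at 14.958%.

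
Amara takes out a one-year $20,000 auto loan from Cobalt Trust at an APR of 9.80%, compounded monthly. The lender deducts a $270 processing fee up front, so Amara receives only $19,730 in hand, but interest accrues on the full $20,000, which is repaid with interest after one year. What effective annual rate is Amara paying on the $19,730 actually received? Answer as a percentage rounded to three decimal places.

Amount owed after one year: 20,000 × (1 + 0.0980/12)^12 = 20,000 × 1.102524 = $22,050.48.
Effective rate on net proceeds: 22,050.48 / 19,730 − 1 = 0.117612 = 11.761%.

11.761%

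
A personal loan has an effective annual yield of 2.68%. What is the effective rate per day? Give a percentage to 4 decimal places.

0.0072%

The per-day rate i satisfies (1 + i)^365 = 1 + 0.0268.
i = 1.0268^(1/365) − 1 = 0.0000725 = 0.0072%.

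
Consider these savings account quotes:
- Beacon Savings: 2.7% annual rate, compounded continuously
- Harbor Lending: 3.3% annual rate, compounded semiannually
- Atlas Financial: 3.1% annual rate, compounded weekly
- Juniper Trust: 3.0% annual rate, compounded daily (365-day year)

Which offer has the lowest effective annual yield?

Beacon Savings: e^0.027 − 1 = 2.737%
Harbor Lending: (1 + 0.033/2)^2 − 1 = 3.327%
Atlas Financial: (1 + 0.031/52)^52 − 1 = 3.148%
Juniper Trust: (1 + 0.030/365)^365 − 1 = 3.045%
The lowest effective annual rate is Beacon Savings at 2.737%.

Beacon Savings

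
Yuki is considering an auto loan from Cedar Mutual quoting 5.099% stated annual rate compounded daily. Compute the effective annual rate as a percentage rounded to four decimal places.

5.2309%

EAR = (1 + 0.05099/365)^365 − 1.
= (1 + 0.000140)^365 − 1 = 1.052309 − 1 = 5.2309%.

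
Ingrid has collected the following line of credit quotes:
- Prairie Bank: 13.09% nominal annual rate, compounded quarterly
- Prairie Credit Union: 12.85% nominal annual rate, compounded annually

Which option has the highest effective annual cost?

Prairie Bank

Prairie Bank: (1 + 0.1309/4)^4 − 1 = 13.747%
Prairie Credit Union: compounded annually, EAR = 12.850%
The highest effective annual rate is Prairie Bank at 13.747%.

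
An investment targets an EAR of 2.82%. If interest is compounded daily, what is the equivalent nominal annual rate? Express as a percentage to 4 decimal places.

(1 + r/365)^365 − 1 = 0.0282, so 1 + r/365 = 1.0282^(1/365).
r/365 = 0.000076, so r = 0.027811 = 2.7811%.

2.7811%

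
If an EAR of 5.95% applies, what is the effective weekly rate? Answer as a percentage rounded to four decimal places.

0.1112%

The per-week rate i satisfies (1 + i)^52 = 1 + 0.0595.
i = 1.0595^(1/52) − 1 = 0.0011121 = 0.1112%.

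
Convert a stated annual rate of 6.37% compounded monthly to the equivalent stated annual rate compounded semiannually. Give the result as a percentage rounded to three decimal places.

6.455%

EAR = (1 + 0.0637/12)^12 − 1 = 0.065593.
Solve (1 + r/2)^2 = 1.065593: r/2 = 1.065593^(1/2) − 1 = 0.032276, so r = 0.064551 = 6.455%.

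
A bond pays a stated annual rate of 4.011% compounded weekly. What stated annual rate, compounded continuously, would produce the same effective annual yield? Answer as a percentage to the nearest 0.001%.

EAR = (1 + 0.04011/52)^52 − 1 = 0.040909.
Equivalent continuous rate: r = ln(1 + 0.040909) = 0.040095 = 4.009%.

4.009%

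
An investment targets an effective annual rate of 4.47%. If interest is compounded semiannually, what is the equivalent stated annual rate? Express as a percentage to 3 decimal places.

(1 + r/2)^2 − 1 = 0.0447, so 1 + r/2 = 1.0447^(1/2).
r/2 = 0.022106, so r = 0.044211 = 4.421%.

4.421%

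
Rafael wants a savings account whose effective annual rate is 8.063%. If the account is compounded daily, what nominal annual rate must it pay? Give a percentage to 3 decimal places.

7.755%

(1 + r/365)^365 − 1 = 0.08063, so 1 + r/365 = 1.08063^(1/365).
r/365 = 0.000212, so r = 0.077552 = 7.755%.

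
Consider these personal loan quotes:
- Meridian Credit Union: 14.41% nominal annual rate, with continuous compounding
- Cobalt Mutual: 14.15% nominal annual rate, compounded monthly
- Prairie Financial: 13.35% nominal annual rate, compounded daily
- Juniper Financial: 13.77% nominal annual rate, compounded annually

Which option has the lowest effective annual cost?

Juniper Financial

Meridian Credit Union: e^0.1441 − 1 = 15.500%
Cobalt Mutual: (1 + 0.1415/12)^12 − 1 = 15.105%
Prairie Financial: (1 + 0.1335/365)^365 − 1 = 14.279%
Juniper Financial: compounded annually, EAR = 13.770%
The lowest effective annual rate is Juniper Financial at 13.770%.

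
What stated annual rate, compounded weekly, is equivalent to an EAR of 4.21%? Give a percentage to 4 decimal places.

4.1254%

(1 + r/52)^52 − 1 = 0.0421, so 1 + r/52 = 1.0421^(1/52).
r/52 = 0.000793, so r = 0.041254 = 4.1254%.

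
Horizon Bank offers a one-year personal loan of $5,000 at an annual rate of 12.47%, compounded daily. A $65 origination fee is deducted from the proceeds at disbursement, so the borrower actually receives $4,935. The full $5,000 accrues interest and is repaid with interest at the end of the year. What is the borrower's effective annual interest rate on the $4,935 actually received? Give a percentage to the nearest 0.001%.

14.770%

Amount owed after one year: 5,000 × (1 + 0.1247/365)^365 = 5,000 × 1.132784 = $5,663.92.
Effective rate on net proceeds: 5,663.92 / 4,935 − 1 = 0.147705 = 14.770%.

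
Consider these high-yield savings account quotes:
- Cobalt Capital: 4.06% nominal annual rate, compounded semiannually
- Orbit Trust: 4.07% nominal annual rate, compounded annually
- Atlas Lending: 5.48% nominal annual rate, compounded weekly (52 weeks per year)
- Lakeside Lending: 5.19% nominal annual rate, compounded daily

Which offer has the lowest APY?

Orbit Trust

Cobalt Capital: (1 + 0.0406/2)^2 − 1 = 4.101%
Orbit Trust: compounded annually, EAR = 4.070%
Atlas Lending: (1 + 0.0548/52)^52 − 1 = 5.630%
Lakeside Lending: (1 + 0.0519/365)^365 − 1 = 5.327%
The lowest effective annual rate is Orbit Trust at 4.070%.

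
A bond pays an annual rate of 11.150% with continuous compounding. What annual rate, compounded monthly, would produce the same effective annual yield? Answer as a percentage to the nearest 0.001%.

EAR under continuous compounding: e^0.11150 − 1 = 0.117954.
Solve (1 + r/12)^12 = 1.117954: r/12 = 1.117954^(1/12) − 1 = 0.009335, so r = 0.112020 = 11.202%.

11.202%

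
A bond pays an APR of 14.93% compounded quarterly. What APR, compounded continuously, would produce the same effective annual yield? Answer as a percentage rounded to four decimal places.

14.6581%

EAR = (1 + 0.1493/4)^4 − 1 = 0.157869.
Equivalent continuous rate: r = ln(1 + 0.157869) = 0.146581 = 14.6581%.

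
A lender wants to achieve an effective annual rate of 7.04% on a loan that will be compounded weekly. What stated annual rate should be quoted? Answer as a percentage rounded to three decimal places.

6.808%

(1 + r/52)^52 − 1 = 0.0704, so 1 + r/52 = 1.0704^(1/52).
r/52 = 0.001309, so r = 0.068077 = 6.808%.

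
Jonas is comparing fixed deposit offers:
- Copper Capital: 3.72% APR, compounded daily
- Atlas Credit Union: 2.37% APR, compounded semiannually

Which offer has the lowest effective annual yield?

Copper Capital: (1 + 0.0372/365)^365 − 1 = 3.790%
Atlas Credit Union: (1 + 0.0237/2)^2 − 1 = 2.384%
The lowest effective annual rate is Atlas Credit Union at 2.384%.

Atlas Credit Union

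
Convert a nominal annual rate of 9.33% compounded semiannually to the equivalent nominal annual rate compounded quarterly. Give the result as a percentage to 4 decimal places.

9.2237%

EAR = (1 + 0.0933/2)^2 − 1 = 0.095476.
Solve (1 + r/4)^4 = 1.095476: r/4 = 1.095476^(1/4) − 1 = 0.023059, so r = 0.092237 = 9.2237%.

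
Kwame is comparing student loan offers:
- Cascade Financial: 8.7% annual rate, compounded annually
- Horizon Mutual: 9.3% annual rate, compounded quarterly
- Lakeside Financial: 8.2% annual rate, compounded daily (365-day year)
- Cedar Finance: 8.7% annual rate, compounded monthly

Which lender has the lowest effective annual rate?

Cascade Financial: compounded annually, EAR = 8.700%
Horizon Mutual: (1 + 0.093/4)^4 − 1 = 9.629%
Lakeside Financial: (1 + 0.082/365)^365 − 1 = 8.545%
Cedar Finance: (1 + 0.087/12)^12 − 1 = 9.055%
The lowest effective annual rate is Lakeside Financial at 8.545%.

Lakeside Financial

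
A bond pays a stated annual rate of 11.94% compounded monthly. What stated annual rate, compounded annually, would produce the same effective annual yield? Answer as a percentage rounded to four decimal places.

12.6156%

EAR = (1 + 0.1194/12)^12 − 1 = 0.126156.
Compounded annually, the equivalent nominal rate is the EAR itself: 12.6156%.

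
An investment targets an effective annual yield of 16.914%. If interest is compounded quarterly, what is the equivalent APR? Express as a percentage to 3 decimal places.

(1 + r/4)^4 − 1 = 0.16914, so 1 + r/4 = 1.16914^(1/4).
r/4 = 0.039840, so r = 0.159361 = 15.936%.

15.936%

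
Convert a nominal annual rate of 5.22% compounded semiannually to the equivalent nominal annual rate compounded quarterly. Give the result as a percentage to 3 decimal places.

EAR = (1 + 0.0522/2)^2 − 1 = 0.052881.
Solve (1 + r/4)^4 = 1.052881: r/4 = 1.052881^(1/4) − 1 = 0.012966, so r = 0.051864 = 5.186%.

5.186%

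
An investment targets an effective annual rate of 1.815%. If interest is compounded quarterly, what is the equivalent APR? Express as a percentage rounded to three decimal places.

(1 + r/4)^4 − 1 = 0.01815, so 1 + r/4 = 1.01815^(1/4).
r/4 = 0.004507, so r = 0.018028 = 1.803%.

1.803%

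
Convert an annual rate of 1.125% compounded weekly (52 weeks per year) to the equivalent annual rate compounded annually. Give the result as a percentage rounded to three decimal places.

1.131%

EAR = (1 + 0.01125/52)^52 − 1 = 0.011312.
Compounded annually, the equivalent nominal rate is the EAR itself: 1.131%.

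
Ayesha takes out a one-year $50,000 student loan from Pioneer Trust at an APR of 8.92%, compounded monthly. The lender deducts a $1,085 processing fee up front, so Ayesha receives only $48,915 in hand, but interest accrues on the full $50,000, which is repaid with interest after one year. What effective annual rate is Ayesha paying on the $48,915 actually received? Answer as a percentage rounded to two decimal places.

Amount owed after one year: 50,000 × (1 + 0.0892/12)^12 = 50,000 × 1.092939 = $54,646.93.
Effective rate on net proceeds: 54,646.93 / 48,915 − 1 = 0.117182 = 11.72%.

11.72%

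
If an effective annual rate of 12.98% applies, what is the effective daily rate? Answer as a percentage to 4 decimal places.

The per-day rate i satisfies (1 + i)^365 = 1 + 0.1298.
i = 1.1298^(1/365) − 1 = 0.0003344 = 0.0334%.

0.0334%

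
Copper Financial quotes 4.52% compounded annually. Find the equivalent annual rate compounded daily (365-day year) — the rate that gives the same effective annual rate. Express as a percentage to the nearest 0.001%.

Compounded annually, EAR = nominal = 0.045200.
Solve (1 + r/365)^365 = 1.045200: r/365 = 1.045200^(1/365) − 1 = 0.000121, so r = 0.044211 = 4.421%.

4.421%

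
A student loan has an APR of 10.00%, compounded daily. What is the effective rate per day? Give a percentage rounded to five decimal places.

0.02740%

With a nominal annual rate compounded daily, the periodic rate is the nominal rate divided by 365.
i = 0.1000 / 365 = 0.0002740 = 0.02740%.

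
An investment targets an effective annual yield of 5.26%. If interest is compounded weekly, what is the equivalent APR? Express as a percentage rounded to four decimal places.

(1 + r/52)^52 − 1 = 0.0526, so 1 + r/52 = 1.0526^(1/52).
r/52 = 0.000986, so r = 0.051289 = 5.1289%.

5.1289%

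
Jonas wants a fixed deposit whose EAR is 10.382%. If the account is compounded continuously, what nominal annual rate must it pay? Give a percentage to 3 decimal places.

9.878%

Continuous: nominal r satisfies e^r − 1 = 0.10382.
r = ln(1 + 0.10382) = ln(1.10382) = 0.098777 = 9.878%.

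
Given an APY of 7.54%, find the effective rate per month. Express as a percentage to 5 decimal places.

0.60761%

The per-month rate i satisfies (1 + i)^12 = 1 + 0.0754.
i = 1.0754^(1/12) − 1 = 0.0060761 = 0.60761%.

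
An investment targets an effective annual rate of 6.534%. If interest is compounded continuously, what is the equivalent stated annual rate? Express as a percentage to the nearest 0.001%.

6.329%

Continuous: nominal r satisfies e^r − 1 = 0.06534.
r = ln(1 + 0.06534) = ln(1.06534) = 0.063294 = 6.329%.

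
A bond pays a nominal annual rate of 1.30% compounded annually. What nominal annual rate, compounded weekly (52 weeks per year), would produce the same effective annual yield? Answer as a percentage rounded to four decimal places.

1.2918%

Compounded annually, EAR = nominal = 0.013000.
Solve (1 + r/52)^52 = 1.013000: r/52 = 1.013000^(1/52) − 1 = 0.000248, so r = 0.012918 = 1.2918%.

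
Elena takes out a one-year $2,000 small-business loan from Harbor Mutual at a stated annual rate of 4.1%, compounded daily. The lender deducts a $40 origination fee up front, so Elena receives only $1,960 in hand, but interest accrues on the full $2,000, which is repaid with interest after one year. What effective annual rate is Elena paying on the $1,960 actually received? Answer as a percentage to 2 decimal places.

6.31%

Amount owed after one year: 2,000 × (1 + 0.041/365)^365 = 2,000 × 1.041850 = $2,083.70.
Effective rate on net proceeds: 2,083.70 / 1,960 − 1 = 0.063112 = 6.31%.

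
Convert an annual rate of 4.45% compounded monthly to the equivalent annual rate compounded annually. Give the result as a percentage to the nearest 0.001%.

EAR = (1 + 0.0445/12)^12 − 1 = 0.045419.
Compounded annually, the equivalent nominal rate is the EAR itself: 4.542%.

4.542%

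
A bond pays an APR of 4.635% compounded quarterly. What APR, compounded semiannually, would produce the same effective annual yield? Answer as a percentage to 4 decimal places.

4.6619%

EAR = (1 + 0.04635/4)^4 − 1 = 0.047162.
Solve (1 + r/2)^2 = 1.047162: r/2 = 1.047162^(1/2) − 1 = 0.023309, so r = 0.046619 = 4.6619%.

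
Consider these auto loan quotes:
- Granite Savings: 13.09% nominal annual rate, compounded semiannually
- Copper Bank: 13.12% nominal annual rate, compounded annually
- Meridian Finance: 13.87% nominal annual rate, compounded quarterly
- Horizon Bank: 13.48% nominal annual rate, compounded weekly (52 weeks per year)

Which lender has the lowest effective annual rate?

Granite Savings: (1 + 0.1309/2)^2 − 1 = 13.518%
Copper Bank: compounded annually, EAR = 13.120%
Meridian Finance: (1 + 0.1387/4)^4 − 1 = 14.608%
Horizon Bank: (1 + 0.1348/52)^52 − 1 = 14.411%
The lowest effective annual rate is Copper Bank at 13.120%.

Copper Bank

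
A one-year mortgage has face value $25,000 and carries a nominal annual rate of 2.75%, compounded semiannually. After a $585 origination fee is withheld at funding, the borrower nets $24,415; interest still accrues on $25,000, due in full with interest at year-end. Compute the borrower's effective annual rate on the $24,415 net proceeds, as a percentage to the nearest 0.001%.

5.231%

Amount owed after one year: 25,000 × (1 + 0.0275/2)^2 = 25,000 × 1.027689 = $25,692.23.
Effective rate on net proceeds: 25,692.23 / 24,415 − 1 = 0.052313 = 5.231%.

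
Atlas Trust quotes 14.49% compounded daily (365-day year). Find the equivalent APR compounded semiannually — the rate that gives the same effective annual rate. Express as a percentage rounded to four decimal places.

15.0247%

EAR = (1 + 0.1449/365)^365 − 1 = 0.155891.
Solve (1 + r/2)^2 = 1.155891: r/2 = 1.155891^(1/2) − 1 = 0.075124, so r = 0.150247 = 15.0247%.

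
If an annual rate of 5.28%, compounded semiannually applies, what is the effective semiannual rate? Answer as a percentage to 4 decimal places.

With a nominal annual rate compounded semiannually, the periodic rate is the nominal rate divided by 2.
i = 0.0528 / 2 = 0.0264000 = 2.6400%.

2.6400%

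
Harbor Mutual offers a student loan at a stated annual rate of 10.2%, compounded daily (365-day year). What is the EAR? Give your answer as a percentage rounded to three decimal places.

EAR = (1 + 0.102/365)^365 − 1.
= (1 + 0.000279)^365 − 1 = 1.107368 − 1 = 10.737%.

10.737%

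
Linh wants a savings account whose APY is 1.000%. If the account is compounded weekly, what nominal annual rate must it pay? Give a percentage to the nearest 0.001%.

0.995%

(1 + r/52)^52 − 1 = 0.01000, so 1 + r/52 = 1.01000^(1/52).
r/52 = 0.000191, so r = 0.009951 = 0.995%.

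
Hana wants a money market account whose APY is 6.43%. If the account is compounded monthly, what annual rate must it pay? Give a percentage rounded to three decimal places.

(1 + r/12)^12 − 1 = 0.0643, so 1 + r/12 = 1.0643^(1/12).
r/12 = 0.005207, so r = 0.062479 = 6.248%.

6.248%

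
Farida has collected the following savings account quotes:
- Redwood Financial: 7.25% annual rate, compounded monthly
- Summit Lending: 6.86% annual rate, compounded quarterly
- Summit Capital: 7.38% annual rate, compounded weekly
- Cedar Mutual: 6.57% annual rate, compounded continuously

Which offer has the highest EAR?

Redwood Financial: (1 + 0.0725/12)^12 − 1 = 7.496%
Summit Lending: (1 + 0.0686/4)^4 − 1 = 7.038%
Summit Capital: (1 + 0.0738/52)^52 − 1 = 7.654%
Cedar Mutual: e^0.0657 − 1 = 6.791%
The highest effective annual rate is Summit Capital at 7.654%.

Summit Capital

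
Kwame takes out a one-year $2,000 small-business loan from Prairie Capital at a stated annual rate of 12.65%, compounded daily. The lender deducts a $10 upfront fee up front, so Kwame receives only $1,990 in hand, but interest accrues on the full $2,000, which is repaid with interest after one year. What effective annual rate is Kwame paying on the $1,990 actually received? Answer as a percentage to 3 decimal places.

14.053%

Amount owed after one year: 2,000 × (1 + 0.1265/365)^365 = 2,000 × 1.134825 = $2,269.65.
Effective rate on net proceeds: 2,269.65 / 1,990 − 1 = 0.140527 = 14.053%.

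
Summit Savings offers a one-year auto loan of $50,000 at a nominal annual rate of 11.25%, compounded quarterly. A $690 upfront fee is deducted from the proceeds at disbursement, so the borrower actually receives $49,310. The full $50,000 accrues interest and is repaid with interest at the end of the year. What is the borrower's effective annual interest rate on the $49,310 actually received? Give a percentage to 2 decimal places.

Amount owed after one year: 50,000 × (1 + 0.1125/4)^4 = 50,000 × 1.117336 = $55,866.79.
Effective rate on net proceeds: 55,866.79 / 49,310 − 1 = 0.132971 = 13.30%.

13.30%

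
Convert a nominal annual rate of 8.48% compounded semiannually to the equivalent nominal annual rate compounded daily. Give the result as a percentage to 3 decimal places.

8.306%

EAR = (1 + 0.0848/2)^2 − 1 = 0.086598.
Solve (1 + r/365)^365 = 1.086598: r/365 = 1.086598^(1/365) − 1 = 0.000228, so r = 0.083061 = 8.306%.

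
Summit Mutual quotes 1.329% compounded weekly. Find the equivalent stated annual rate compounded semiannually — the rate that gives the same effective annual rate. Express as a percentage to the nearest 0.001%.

EAR = (1 + 0.01329/52)^52 − 1 = 0.013377.
Solve (1 + r/2)^2 = 1.013377: r/2 = 1.013377^(1/2) − 1 = 0.006666, so r = 0.013333 = 1.333%.

1.333%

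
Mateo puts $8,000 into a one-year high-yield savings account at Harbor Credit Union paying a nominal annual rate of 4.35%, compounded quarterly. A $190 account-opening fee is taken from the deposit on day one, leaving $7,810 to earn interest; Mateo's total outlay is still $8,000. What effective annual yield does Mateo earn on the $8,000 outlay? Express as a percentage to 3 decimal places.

Value after one year: 7,810 × (1 + 0.0435/4)^4 = 7,810 × 1.044215 = $8,155.32.
Effective yield on the $8,000 outlay: 8,155.32 / 8,000 − 1 = 0.019415 = 1.941%.

1.941%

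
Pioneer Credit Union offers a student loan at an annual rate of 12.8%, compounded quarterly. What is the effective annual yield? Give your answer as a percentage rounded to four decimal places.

13.4276%

EAR = (1 + 0.128/4)^4 − 1.
= 1.134276 − 1 = 13.4276%.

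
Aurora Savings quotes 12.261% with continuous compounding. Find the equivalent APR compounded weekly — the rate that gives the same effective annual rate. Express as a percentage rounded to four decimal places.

12.2755%

EAR under continuous compounding: e^0.12261 − 1 = 0.130443.
Solve (1 + r/52)^52 = 1.130443: r/52 = 1.130443^(1/52) − 1 = 0.002361, so r = 0.122755 = 12.2755%.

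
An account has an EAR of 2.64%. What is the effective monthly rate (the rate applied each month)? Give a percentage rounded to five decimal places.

The per-month rate i satisfies (1 + i)^12 = 1 + 0.0264.
i = 1.0264^(1/12) − 1 = 0.0021738 = 0.21738%.

0.21738%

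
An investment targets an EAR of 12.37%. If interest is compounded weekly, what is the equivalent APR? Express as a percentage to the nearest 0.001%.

11.676%

(1 + r/52)^52 − 1 = 0.1237, so 1 + r/52 = 1.1237^(1/52).
r/52 = 0.002245, so r = 0.116758 = 11.676%.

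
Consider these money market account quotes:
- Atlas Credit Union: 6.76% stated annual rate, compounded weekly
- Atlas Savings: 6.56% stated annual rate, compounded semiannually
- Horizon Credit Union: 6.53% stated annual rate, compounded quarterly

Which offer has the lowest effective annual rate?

Atlas Credit Union: (1 + 0.0676/52)^52 − 1 = 6.989%
Atlas Savings: (1 + 0.0656/2)^2 − 1 = 6.668%
Horizon Credit Union: (1 + 0.0653/4)^4 − 1 = 6.692%
The lowest effective annual rate is Atlas Savings at 6.668%.

Atlas Savings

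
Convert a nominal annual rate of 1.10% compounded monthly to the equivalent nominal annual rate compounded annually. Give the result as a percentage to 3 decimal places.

EAR = (1 + 0.0110/12)^12 − 1 = 0.011056.
Compounded annually, the equivalent nominal rate is the EAR itself: 1.106%.

1.106%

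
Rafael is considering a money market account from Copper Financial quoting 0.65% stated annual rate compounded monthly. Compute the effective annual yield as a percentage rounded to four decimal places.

EAR = (1 + 0.0065/12)^12 − 1.
= (1 + 0.000542)^12 − 1 = 1.006519 − 1 = 0.6519%.

0.6519%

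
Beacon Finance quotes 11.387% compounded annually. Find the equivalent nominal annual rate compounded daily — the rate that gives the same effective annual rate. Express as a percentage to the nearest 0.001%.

Compounded annually, EAR = nominal = 0.113870.
Solve (1 + r/365)^365 = 1.113870: r/365 = 1.113870^(1/365) − 1 = 0.000295, so r = 0.107856 = 10.786%.

10.786%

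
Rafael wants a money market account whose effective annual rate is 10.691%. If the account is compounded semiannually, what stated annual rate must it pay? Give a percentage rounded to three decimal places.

10.420%

(1 + r/2)^2 − 1 = 0.10691, so 1 + r/2 = 1.10691^(1/2).
r/2 = 0.052098, so r = 0.104196 = 10.420%.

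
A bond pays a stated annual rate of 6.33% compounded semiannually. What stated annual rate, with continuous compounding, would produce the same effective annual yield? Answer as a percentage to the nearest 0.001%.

6.232%

EAR = (1 + 0.0633/2)^2 − 1 = 0.064302.
Equivalent continuous rate: r = ln(1 + 0.064302) = 0.062319 = 6.232%.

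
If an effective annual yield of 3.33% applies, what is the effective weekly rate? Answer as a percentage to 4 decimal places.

The per-week rate i satisfies (1 + i)^52 = 1 + 0.0333.
i = 1.0333^(1/52) − 1 = 0.0006302 = 0.0630%.

0.0630%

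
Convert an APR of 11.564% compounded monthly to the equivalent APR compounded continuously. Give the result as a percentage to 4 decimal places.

EAR = (1 + 0.11564/12)^12 − 1 = 0.121970.
Equivalent continuous rate: r = ln(1 + 0.121970) = 0.115086 = 11.5086%.

11.5086%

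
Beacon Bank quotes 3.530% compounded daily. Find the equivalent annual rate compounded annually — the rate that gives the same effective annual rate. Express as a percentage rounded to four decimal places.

3.5929%

EAR = (1 + 0.03530/365)^365 − 1 = 0.035929.
Compounded annually, the equivalent nominal rate is the EAR itself: 3.5929%.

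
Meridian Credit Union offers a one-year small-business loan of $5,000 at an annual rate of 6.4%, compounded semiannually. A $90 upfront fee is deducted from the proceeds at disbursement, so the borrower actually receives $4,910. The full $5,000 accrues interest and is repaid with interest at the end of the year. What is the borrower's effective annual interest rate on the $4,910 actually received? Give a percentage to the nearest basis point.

8.45%

Amount owed after one year: 5,000 × (1 + 0.064/2)^2 = 5,000 × 1.065024 = $5,325.12.
Effective rate on net proceeds: 5,325.12 / 4,910 − 1 = 0.084546 = 8.45%.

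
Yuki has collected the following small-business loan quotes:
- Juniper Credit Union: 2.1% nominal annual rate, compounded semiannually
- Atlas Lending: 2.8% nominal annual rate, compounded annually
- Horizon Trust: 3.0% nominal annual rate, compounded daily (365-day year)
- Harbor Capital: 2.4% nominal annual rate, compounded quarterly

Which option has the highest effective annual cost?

Horizon Trust

Juniper Credit Union: (1 + 0.021/2)^2 − 1 = 2.111%
Atlas Lending: compounded annually, EAR = 2.800%
Horizon Trust: (1 + 0.030/365)^365 − 1 = 3.045%
Harbor Capital: (1 + 0.024/4)^4 − 1 = 2.422%
The highest effective annual rate is Horizon Trust at 3.045%.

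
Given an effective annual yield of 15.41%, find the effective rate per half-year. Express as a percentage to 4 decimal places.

The per-half-year rate i satisfies (1 + i)^2 = 1 + 0.1541.
i = 1.1541^(1/2) − 1 = 0.0742905 = 7.4290%.

7.4290%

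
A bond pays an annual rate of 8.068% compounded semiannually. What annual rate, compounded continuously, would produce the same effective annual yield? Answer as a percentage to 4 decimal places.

EAR = (1 + 0.08068/2)^2 − 1 = 0.082307.
Equivalent continuous rate: r = ln(1 + 0.082307) = 0.079095 = 7.9095%.

7.9095%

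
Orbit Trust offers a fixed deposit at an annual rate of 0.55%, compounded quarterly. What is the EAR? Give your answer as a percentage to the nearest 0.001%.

0.551%

EAR = (1 + 0.0055/4)^4 − 1.
= (1 + 0.001375)^4 − 1 = 1.005511 − 1 = 0.551%.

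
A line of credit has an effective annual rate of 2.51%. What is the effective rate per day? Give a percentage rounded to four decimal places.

0.0068%

The per-day rate i satisfies (1 + i)^365 = 1 + 0.0251.
i = 1.0251^(1/365) − 1 = 0.0000679 = 0.0068%.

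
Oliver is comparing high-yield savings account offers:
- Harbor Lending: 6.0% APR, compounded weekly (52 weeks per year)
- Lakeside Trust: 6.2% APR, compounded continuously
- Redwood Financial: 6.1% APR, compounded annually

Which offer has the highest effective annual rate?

Harbor Lending: (1 + 0.060/52)^52 − 1 = 6.180%
Lakeside Trust: e^0.062 − 1 = 6.396%
Redwood Financial: compounded annually, EAR = 6.100%
The highest effective annual rate is Lakeside Trust at 6.396%.

Lakeside Trust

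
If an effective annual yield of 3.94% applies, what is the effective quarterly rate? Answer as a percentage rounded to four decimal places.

The per-quarter rate i satisfies (1 + i)^4 = 1 + 0.0394.
i = 1.0394^(1/4) − 1 = 0.0097077 = 0.9708%.

0.9708%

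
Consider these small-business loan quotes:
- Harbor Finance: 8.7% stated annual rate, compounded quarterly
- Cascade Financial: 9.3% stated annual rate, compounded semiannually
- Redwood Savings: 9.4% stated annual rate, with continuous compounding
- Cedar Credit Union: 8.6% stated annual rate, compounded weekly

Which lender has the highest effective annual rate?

Redwood Savings

Harbor Finance: (1 + 0.087/4)^4 − 1 = 8.988%
Cascade Financial: (1 + 0.093/2)^2 − 1 = 9.516%
Redwood Savings: e^0.094 − 1 = 9.856%
Cedar Credit Union: (1 + 0.086/52)^52 − 1 = 8.973%
The highest effective annual rate is Redwood Savings at 9.856%.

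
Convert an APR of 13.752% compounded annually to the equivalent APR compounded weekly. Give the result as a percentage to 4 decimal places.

Compounded annually, EAR = nominal = 0.137520.
Solve (1 + r/52)^52 = 1.137520: r/52 = 1.137520^(1/52) − 1 = 0.002481, so r = 0.129010 = 12.9010%.

12.9010%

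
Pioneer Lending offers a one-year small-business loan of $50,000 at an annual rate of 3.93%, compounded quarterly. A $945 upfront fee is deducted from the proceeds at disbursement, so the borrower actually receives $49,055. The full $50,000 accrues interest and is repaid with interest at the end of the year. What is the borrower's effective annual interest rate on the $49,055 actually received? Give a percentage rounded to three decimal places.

Amount owed after one year: 50,000 × (1 + 0.0393/4)^4 = 50,000 × 1.039883 = $51,994.15.
Effective rate on net proceeds: 51,994.15 / 49,055 − 1 = 0.059915 = 5.992%.

5.992%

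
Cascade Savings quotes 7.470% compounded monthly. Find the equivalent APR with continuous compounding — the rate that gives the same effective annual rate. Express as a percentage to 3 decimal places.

EAR = (1 + 0.07470/12)^12 − 1 = 0.077311.
Equivalent continuous rate: r = ln(1 + 0.077311) = 0.074468 = 7.447%.

7.447%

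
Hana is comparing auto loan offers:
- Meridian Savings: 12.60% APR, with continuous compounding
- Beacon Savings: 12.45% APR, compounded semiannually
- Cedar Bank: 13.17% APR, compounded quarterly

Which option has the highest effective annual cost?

Cedar Bank

Meridian Savings: e^0.1260 − 1 = 13.428%
Beacon Savings: (1 + 0.1245/2)^2 − 1 = 12.838%
Cedar Bank: (1 + 0.1317/4)^4 − 1 = 13.835%
The highest effective annual rate is Cedar Bank at 13.835%.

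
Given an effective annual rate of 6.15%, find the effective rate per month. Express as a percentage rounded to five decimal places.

The per-month rate i satisfies (1 + i)^12 = 1 + 0.0615.
i = 1.0615^(1/12) − 1 = 0.0049860 = 0.49860%.

0.49860%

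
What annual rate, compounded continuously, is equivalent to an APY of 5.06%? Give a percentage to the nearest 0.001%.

Continuous: nominal r satisfies e^r − 1 = 0.0506.
r = ln(1 + 0.0506) = ln(1.0506) = 0.049361 = 4.936%.

4.936%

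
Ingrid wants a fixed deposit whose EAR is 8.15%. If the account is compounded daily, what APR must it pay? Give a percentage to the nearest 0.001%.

(1 + r/365)^365 − 1 = 0.0815, so 1 + r/365 = 1.0815^(1/365).
r/365 = 0.000215, so r = 0.078357 = 7.836%.

7.836%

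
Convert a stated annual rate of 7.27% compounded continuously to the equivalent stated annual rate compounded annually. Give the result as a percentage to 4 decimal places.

7.5408%

EAR under continuous compounding: e^0.0727 − 1 = 0.075408.
Compounded annually, the equivalent nominal rate is the EAR itself: 7.5408%.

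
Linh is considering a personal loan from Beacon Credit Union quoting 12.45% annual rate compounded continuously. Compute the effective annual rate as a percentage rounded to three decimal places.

13.258%

With continuous compounding, EAR = e^0.1245 − 1.
e^0.1245 = 1.132582, so EAR = 0.132582 = 13.258%.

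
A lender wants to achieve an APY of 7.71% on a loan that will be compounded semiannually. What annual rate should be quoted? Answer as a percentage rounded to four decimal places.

(1 + r/2)^2 − 1 = 0.0771, so 1 + r/2 = 1.0771^(1/2).
r/2 = 0.037834, so r = 0.075669 = 7.5669%.

7.5669%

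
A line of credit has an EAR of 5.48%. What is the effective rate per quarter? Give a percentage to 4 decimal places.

1.3427%

The per-quarter rate i satisfies (1 + i)^4 = 1 + 0.0548.
i = 1.0548^(1/4) − 1 = 0.0134271 = 1.3427%.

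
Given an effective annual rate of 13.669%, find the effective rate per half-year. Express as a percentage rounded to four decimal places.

The per-half-year rate i satisfies (1 + i)^2 = 1 + 0.13669.
i = 1.13669^(1/2) − 1 = 0.0661566 = 6.6157%.

6.6157%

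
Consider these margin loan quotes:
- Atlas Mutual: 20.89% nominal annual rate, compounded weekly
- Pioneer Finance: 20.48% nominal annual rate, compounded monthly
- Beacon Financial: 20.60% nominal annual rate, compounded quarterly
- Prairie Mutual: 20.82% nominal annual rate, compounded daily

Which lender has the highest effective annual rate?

Atlas Mutual: (1 + 0.2089/52)^52 − 1 = 23.181%
Pioneer Finance: (1 + 0.2048/12)^12 − 1 = 22.516%
Beacon Financial: (1 + 0.2060/4)^4 − 1 = 22.247%
Prairie Mutual: (1 + 0.2082/365)^365 − 1 = 23.139%
The highest effective annual rate is Atlas Mutual at 23.181%.

Atlas Mutual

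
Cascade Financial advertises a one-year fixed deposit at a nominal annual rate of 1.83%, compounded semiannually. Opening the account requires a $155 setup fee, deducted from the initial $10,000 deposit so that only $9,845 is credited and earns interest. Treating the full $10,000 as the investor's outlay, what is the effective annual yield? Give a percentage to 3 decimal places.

0.260%

Value after one year: 9,845 × (1 + 0.0183/2)^2 = 9,845 × 1.018384 = $10,025.99.
Effective yield on the $10,000 outlay: 10,025.99 / 10,000 − 1 = 0.002599 = 0.260%.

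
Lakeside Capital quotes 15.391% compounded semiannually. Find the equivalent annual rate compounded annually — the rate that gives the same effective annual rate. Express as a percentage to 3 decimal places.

EAR = (1 + 0.15391/2)^2 − 1 = 0.159832.
Compounded annually, the equivalent nominal rate is the EAR itself: 15.983%.

15.983%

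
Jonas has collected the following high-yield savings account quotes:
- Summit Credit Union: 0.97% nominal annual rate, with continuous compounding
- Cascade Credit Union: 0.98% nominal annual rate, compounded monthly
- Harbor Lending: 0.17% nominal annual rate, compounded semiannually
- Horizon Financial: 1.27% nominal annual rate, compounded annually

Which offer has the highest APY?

Horizon Financial

Summit Credit Union: e^0.0097 − 1 = 0.975%
Cascade Credit Union: (1 + 0.0098/12)^12 − 1 = 0.984%
Harbor Lending: (1 + 0.0017/2)^2 − 1 = 0.170%
Horizon Financial: compounded annually, EAR = 1.270%
The highest effective annual rate is Horizon Financial at 1.270%.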